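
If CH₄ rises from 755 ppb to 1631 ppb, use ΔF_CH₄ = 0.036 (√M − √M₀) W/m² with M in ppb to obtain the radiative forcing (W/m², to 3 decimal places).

ΔF = 0.465 W/m²

CH₄: 0.036 × (√1631 − √755) = 0.036 × (40.3856 − 27.4773) = 0.036 × 12.9083 = 0.4647 W/m².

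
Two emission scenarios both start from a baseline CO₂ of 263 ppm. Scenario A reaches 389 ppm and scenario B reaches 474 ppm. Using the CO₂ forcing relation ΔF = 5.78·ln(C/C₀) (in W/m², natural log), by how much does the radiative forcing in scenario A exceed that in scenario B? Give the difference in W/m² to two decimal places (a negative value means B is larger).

ΔF_A = 5.78 ln(389/263) = 5.78 × 0.39143 = 2.2625 W/m².
ΔF_B = 5.78 ln(474/263) = 5.78 × 0.58905 = 3.4047 W/m².
Difference: 2.2625 − 3.4047 = -1.1422 W/m².

ΔF_A − ΔF_B = -1.14 W/m²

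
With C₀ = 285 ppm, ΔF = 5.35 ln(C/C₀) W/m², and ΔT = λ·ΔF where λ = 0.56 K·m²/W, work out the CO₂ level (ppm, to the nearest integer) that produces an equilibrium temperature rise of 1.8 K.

Required forcing: ΔF = ΔT/λ = 1.8/0.56 = 3.2143 W/m².
Then ln(C/285) = ΔF/5.35 = 3.2143/5.35 = 0.60080.
So C = 285 × e^0.60080 = 285 × 1.82358 = 519.72 ppm.

C ≈ 520 ppm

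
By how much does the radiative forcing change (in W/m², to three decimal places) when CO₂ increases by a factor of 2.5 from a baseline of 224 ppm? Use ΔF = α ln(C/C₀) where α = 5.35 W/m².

ΔF = 4.902 W/m²

ΔF = 5.35 × ln(2.5) = 5.35 × 0.91629 = 4.9022 W/m².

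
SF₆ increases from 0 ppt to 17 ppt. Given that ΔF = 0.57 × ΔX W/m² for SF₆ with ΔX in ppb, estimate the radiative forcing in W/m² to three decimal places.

ΔF = 0.010 W/m²

SF₆: Δ = 17 − 0 = 17 ppt = 0.017 ppb; ΔF = 0.57 × 0.017 = 0.0097 W/m².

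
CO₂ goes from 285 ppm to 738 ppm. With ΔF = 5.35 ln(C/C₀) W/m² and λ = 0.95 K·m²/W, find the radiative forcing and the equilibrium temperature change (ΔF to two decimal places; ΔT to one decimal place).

ΔF = 5.09 W/m²; ΔT = 4.8 K

CO₂: 5.35 × ln(738/285) = 5.35 × ln(2.58947) = 5.35 × 0.95145 = 5.0903 W/m².
ΔT = λ ΔF = 0.95 × 5.09 = 4.8355 K.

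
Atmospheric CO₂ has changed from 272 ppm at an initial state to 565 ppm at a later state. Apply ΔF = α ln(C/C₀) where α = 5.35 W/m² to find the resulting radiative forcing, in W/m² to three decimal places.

CO₂: 5.35 × ln(565/272) = 5.35 × ln(2.07721) = 5.35 × 0.73103 = 3.9110 W/m².

ΔF = 3.911 W/m²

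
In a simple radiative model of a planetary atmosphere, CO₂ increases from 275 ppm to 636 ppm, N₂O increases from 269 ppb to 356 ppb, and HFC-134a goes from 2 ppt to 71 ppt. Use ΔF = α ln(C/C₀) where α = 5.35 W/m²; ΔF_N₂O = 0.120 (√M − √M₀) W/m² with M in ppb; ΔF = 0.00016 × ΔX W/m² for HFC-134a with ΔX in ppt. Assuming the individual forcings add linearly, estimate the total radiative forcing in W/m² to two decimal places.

ΔF = 4.79 W/m²

CO₂: 5.35 × ln(636/275) = 5.35 × ln(2.31273) = 5.35 × 0.83843 = 4.4856 W/m².
N₂O: 0.120 × (√356 − √269) = 0.120 × (18.8680 − 16.4012) = 0.120 × 2.4668 = 0.2960 W/m².
HFC-134a: ΔF = 0.00016 × (71 − 2) = 0.00016 × 69 = 0.0110 W/m².
Total ΔF = 4.4856 + 0.2960 + 0.0110 = 4.7926 W/m².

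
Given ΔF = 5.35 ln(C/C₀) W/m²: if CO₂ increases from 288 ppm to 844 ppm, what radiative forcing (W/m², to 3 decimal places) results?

ΔF = 5.752 W/m²

CO₂ absorption bands are partially saturated, so forcing scales with the logarithm of the concentration ratio.
CO₂: 5.35 × ln(844/288) = 5.35 × ln(2.93056) = 5.35 × 1.07519 = 5.7523 W/m².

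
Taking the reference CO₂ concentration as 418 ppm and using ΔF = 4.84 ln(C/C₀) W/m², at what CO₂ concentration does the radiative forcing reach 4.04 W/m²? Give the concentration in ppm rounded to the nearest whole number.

Set 4.84 ln(C/418) = 4.04, so ln(C/418) = 4.04/4.84 = 0.83471.
Then C/418 = e^0.83471 = 2.30415, giving C = 418 × 2.30415 = 963.13 ppm.

C ≈ 963 ppm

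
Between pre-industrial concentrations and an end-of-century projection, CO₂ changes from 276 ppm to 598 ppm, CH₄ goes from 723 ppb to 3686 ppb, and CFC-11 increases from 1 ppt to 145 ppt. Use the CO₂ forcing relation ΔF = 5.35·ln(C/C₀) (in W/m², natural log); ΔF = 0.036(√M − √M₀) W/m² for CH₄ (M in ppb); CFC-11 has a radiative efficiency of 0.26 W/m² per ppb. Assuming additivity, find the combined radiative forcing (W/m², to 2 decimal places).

ΔF = 5.39 W/m²

CO₂: 5.35 × ln(598/276) = 5.35 × ln(2.16667) = 5.35 × 0.77319 = 4.1366 W/m².
CH₄: 0.036 × (√3686 − √723) = 0.036 × (60.7124 − 26.8887) = 0.036 × 33.8237 = 1.2177 W/m².
CFC-11: Δ = 145 − 1 = 144 ppt = 0.144 ppb; ΔF = 0.26 × 0.144 = 0.0374 W/m².
Total ΔF = 4.1366 + 1.2177 + 0.0374 = 5.3917 W/m².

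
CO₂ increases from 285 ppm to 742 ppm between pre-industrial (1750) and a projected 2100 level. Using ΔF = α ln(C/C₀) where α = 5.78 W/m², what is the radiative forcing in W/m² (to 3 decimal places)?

CO₂ absorption bands are partially saturated, so forcing scales with the logarithm of the concentration ratio.
CO₂: 5.78 × ln(742/285) = 5.78 × ln(2.60351) = 5.78 × 0.95686 = 5.5307 W/m².

ΔF = 5.531 W/m²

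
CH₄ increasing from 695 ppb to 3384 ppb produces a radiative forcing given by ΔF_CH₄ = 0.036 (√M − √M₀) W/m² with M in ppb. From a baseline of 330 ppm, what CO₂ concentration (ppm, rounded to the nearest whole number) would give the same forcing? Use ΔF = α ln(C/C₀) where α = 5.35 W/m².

C ≈ 409 ppm

CH₄ forcing: 0.036 × (√3384 − √695) = 0.036 × (58.1722 − 26.3629) = 0.036 × 31.8093 = 1.14513 W/m².
Set 5.35 ln(C/330) = 1.14513: ln(C/330) = 1.14513/5.35 = 0.21404, so C = 330 × e^0.21404 = 330 × 1.23867 = 408.76 ppm.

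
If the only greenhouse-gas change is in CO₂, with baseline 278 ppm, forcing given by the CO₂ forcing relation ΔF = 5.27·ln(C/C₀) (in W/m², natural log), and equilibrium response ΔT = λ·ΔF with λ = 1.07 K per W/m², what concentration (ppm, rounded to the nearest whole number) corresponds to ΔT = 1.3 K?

C ≈ 350 ppm

Required forcing: ΔF = ΔT/λ = 1.3/1.07 = 1.2150 W/m².
Then ln(C/278) = ΔF/5.27 = 1.2150/5.27 = 0.23055.
So C = 278 × e^0.23055 = 278 × 1.25929 = 350.08 ppm.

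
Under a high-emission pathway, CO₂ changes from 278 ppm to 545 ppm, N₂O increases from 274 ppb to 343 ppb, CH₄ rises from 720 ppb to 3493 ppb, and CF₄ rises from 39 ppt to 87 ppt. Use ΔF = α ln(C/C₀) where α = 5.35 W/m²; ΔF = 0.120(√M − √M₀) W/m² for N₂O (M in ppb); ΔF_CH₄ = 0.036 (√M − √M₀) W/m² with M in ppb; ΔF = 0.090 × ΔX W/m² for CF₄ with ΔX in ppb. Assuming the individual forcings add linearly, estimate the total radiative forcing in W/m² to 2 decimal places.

CO₂: 5.35 × ln(545/278) = 5.35 × ln(1.96043) = 5.35 × 0.67316 = 3.6014 W/m².
N₂O: 0.120 × (√343 − √274) = 0.120 × (18.5203 − 16.5529) = 0.120 × 1.9674 = 0.2361 W/m².
CH₄: 0.036 × (√3493 − √720) = 0.036 × (59.1016 − 26.8328) = 0.036 × 32.2688 = 1.1617 W/m².
CF₄: Δ = 87 − 39 = 48 ppt = 0.048 ppb; ΔF = 0.090 × 0.048 = 0.0043 W/m².
Total ΔF = 3.6014 + 0.2361 + 1.1617 + 0.0043 = 5.0035 W/m².

ΔF = 5.00 W/m²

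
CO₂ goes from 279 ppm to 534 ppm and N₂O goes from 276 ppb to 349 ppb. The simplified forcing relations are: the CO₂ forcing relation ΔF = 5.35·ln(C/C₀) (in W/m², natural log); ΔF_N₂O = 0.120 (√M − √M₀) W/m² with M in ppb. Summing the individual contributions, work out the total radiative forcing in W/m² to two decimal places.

CO₂: 5.35 × ln(534/279) = 5.35 × ln(1.91398) = 5.35 × 0.64918 = 3.4731 W/m².
N₂O: 0.120 × (√349 − √276) = 0.120 × (18.6815 − 16.6132) = 0.120 × 2.0683 = 0.2482 W/m².
Total ΔF = 3.4731 + 0.2482 = 3.7213 W/m².

ΔF = 3.72 W/m²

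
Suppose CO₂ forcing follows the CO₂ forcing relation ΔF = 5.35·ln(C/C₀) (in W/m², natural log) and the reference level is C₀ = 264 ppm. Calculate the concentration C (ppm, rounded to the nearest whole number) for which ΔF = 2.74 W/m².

Set 5.35 ln(C/264) = 2.74, so ln(C/264) = 2.74/5.35 = 0.51215.
Then C/264 = e^0.51215 = 1.66888, giving C = 264 × 1.66888 = 440.58 ppm.

C ≈ 441 ppm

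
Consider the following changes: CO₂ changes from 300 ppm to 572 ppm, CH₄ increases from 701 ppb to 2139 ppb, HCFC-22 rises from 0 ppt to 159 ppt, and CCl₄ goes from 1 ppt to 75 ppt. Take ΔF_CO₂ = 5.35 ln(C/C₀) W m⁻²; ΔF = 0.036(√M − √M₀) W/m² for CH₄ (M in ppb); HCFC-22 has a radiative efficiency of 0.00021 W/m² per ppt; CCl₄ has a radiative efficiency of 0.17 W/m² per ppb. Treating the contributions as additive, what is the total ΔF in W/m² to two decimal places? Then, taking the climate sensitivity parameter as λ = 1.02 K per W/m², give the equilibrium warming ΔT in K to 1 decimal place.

CO₂: 5.35 × ln(572/300) = 5.35 × ln(1.90667) = 5.35 × 0.64536 = 3.4527 W/m².
CH₄: 0.036 × (√2139 − √701) = 0.036 × (46.2493 − 26.4764) = 0.036 × 19.7729 = 0.7118 W/m².
HCFC-22: ΔF = 0.00021 × (159 − 0) = 0.00021 × 159 = 0.0334 W/m².
CCl₄: Δ = 75 − 1 = 74 ppt = 0.074 ppb; ΔF = 0.17 × 0.074 = 0.0126 W/m².
Total ΔF = 3.4527 + 0.7118 + 0.0334 + 0.0126 = 4.2105 W/m².
ΔT = λ ΔF = 1.02 × 4.21 = 4.2942 K.

ΔF = 4.21 W/m²; ΔT = 4.3 K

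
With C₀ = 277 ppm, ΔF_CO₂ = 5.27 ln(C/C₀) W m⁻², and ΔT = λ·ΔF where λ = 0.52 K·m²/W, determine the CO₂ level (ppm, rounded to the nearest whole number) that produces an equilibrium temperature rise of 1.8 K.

C ≈ 534 ppm

Required forcing: ΔF = ΔT/λ = 1.8/0.52 = 3.4615 W/m².
Then ln(C/277) = ΔF/5.27 = 3.4615/5.27 = 0.65683.
So C = 277 × e^0.65683 = 277 × 1.92867 = 534.24 ppm.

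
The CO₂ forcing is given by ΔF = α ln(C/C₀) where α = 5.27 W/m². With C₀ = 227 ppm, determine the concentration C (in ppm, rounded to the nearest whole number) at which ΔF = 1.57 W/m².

Set 5.27 ln(C/227) = 1.57, so ln(C/227) = 1.57/5.27 = 0.29791.
Then C/227 = e^0.29791 = 1.34704, giving C = 227 × 1.34704 = 305.78 ppm.

C ≈ 306 ppm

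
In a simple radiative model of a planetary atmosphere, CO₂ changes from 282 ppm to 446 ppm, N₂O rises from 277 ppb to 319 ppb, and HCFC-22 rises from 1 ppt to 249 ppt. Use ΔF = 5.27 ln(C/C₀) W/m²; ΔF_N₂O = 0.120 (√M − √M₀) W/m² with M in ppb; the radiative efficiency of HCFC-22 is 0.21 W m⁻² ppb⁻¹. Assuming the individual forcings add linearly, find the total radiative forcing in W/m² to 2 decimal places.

CO₂: 5.27 × ln(446/282) = 5.27 × ln(1.58156) = 5.27 × 0.45841 = 2.4158 W/m².
N₂O: 0.120 × (√319 − √277) = 0.120 × (17.8606 − 16.6433) = 0.120 × 1.2173 = 0.1461 W/m².
HCFC-22: Δ = 249 − 1 = 248 ppt = 0.248 ppb; ΔF = 0.21 × 0.248 = 0.0521 W/m².
Total ΔF = 2.4158 + 0.1461 + 0.0521 = 2.6140 W/m².

ΔF = 2.61 W/m²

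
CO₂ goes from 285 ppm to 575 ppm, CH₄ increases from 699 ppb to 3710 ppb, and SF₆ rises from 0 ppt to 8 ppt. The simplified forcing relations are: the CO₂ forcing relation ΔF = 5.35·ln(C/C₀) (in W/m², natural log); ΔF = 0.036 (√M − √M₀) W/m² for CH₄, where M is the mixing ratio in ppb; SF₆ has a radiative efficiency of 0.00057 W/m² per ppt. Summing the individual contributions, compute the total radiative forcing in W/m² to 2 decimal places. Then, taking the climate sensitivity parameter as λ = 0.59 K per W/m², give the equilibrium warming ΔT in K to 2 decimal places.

CO₂: 5.35 × ln(575/285) = 5.35 × ln(2.01754) = 5.35 × 0.70188 = 3.7551 W/m².
CH₄: 0.036 × (√3710 − √699) = 0.036 × (60.9098 − 26.4386) = 0.036 × 34.4712 = 1.2410 W/m².
SF₆: ΔF = 0.00057 × (8 − 0) = 0.00057 × 8 = 0.0046 W/m².
Total ΔF = 3.7551 + 1.2410 + 0.0046 = 5.0007 W/m².
ΔT = λ ΔF = 0.59 × 5.00 = 2.9500 K.

ΔF = 5.00 W/m²; ΔT = 2.95 K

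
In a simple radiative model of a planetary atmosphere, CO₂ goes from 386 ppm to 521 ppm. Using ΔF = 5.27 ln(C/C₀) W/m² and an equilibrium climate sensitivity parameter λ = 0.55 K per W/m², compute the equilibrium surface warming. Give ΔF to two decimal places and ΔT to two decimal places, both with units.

CO₂: 5.27 × ln(521/386) = 5.27 × ln(1.34974) = 5.27 × 0.29991 = 1.5805 W/m².
ΔT = λ ΔF = 0.55 × 1.58 = 0.8690 K.

ΔF = 1.58 W/m²; ΔT = 0.87 K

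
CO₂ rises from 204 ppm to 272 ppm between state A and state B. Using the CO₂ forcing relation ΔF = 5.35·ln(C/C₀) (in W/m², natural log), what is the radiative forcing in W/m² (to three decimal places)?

CO₂ absorption bands are partially saturated, so forcing scales with the logarithm of the concentration ratio.
CO₂: 5.35 × ln(272/204) = 5.35 × ln(1.33333) = 5.35 × 0.28768 = 1.5391 W/m².

ΔF = 1.539 W/m²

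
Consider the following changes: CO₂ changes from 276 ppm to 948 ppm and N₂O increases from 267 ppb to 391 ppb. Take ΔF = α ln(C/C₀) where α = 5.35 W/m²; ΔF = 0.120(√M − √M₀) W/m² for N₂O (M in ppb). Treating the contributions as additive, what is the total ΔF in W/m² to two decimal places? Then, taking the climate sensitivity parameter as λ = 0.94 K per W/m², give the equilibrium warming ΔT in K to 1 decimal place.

ΔF = 7.01 W/m²; ΔT = 6.6 K

CO₂: 5.35 × ln(948/276) = 5.35 × ln(3.43478) = 5.35 × 1.23395 = 6.6016 W/m².
N₂O: 0.120 × (√391 − √267) = 0.120 × (19.7737 − 16.3401) = 0.120 × 3.4336 = 0.4120 W/m².
Total ΔF = 6.6016 + 0.4120 = 7.0136 W/m².
ΔT = λ ΔF = 0.94 × 7.01 = 6.5894 K.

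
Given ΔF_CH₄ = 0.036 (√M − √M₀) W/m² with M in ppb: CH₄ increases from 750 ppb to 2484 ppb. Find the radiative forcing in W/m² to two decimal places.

ΔF = 0.81 W/m²

CH₄: 0.036 × (√2484 − √750) = 0.036 × (49.8397 − 27.3861) = 0.036 × 22.4536 = 0.8083 W/m².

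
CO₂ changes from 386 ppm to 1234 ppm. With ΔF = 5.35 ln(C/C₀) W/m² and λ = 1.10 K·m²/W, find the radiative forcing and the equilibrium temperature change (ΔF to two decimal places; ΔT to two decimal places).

ΔF = 6.22 W/m²; ΔT = 6.84 K

CO₂: 5.35 × ln(1234/386) = 5.35 × ln(3.19689) = 5.35 × 1.16218 = 6.2177 W/m².
ΔT = λ ΔF = 1.10 × 6.22 = 6.8420 K.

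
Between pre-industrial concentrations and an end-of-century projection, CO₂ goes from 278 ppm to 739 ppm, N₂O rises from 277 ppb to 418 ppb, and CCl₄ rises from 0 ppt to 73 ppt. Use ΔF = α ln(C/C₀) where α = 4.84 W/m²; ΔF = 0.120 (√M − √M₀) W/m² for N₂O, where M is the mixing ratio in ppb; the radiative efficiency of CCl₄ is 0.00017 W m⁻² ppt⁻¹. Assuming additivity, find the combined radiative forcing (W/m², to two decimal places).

ΔF = 5.20 W/m²

CO₂: 4.84 × ln(739/278) = 4.84 × ln(2.65827) = 4.84 × 0.97768 = 4.7320 W/m².
N₂O: 0.120 × (√418 − √277) = 0.120 × (20.4450 − 16.6433) = 0.120 × 3.8017 = 0.4562 W/m².
CCl₄: ΔF = 0.00017 × (73 − 0) = 0.00017 × 73 = 0.0124 W/m².
Total ΔF = 4.7320 + 0.4562 + 0.0124 = 5.2006 W/m².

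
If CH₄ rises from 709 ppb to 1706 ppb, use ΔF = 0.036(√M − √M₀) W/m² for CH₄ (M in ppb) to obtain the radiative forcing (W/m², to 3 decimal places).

CH₄: 0.036 × (√1706 − √709) = 0.036 × (41.3038 − 26.6271) = 0.036 × 14.6767 = 0.5284 W/m².

ΔF = 0.528 W/m²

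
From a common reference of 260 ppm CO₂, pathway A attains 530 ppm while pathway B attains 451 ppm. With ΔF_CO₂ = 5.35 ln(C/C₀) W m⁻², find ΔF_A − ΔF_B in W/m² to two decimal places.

ΔF_A = 5.35 ln(530/260) = 5.35 × 0.71220 = 3.8103 W/m².
ΔF_B = 5.35 ln(451/260) = 5.35 × 0.55079 = 2.9467 W/m².
Difference: 3.8103 − 2.9467 = 0.8636 W/m².

ΔF_A − ΔF_B = 0.86 W/m²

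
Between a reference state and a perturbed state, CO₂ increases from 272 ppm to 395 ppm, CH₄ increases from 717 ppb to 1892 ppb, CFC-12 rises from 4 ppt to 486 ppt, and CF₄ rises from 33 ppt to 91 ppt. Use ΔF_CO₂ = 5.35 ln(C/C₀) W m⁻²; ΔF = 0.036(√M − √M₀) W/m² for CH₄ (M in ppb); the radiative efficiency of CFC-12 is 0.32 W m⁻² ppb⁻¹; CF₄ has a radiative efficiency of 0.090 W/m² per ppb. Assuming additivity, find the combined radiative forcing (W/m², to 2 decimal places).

ΔF = 2.76 W/m²

CO₂: 5.35 × ln(395/272) = 5.35 × ln(1.45221) = 5.35 × 0.37309 = 1.9960 W/m².
CH₄: 0.036 × (√1892 − √717) = 0.036 × (43.4971 − 26.7769) = 0.036 × 16.7202 = 0.6019 W/m².
CFC-12: Δ = 486 − 4 = 482 ppt = 0.482 ppb; ΔF = 0.32 × 0.482 = 0.1542 W/m².
CF₄: Δ = 91 − 33 = 58 ppt = 0.058 ppb; ΔF = 0.090 × 0.058 = 0.0052 W/m².
Total ΔF = 1.9960 + 0.6019 + 0.1542 + 0.0052 = 2.7573 W/m².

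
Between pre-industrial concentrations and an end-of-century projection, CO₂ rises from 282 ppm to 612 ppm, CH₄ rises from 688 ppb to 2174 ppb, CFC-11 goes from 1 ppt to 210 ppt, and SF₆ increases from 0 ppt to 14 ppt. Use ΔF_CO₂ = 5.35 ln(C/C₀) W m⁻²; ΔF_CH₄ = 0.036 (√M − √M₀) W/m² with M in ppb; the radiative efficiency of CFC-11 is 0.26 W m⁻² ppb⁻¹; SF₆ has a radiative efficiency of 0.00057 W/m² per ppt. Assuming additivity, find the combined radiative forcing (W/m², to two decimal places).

ΔF = 4.94 W/m²

CO₂: 5.35 × ln(612/282) = 5.35 × ln(2.17021) = 5.35 × 0.77482 = 4.1453 W/m².
CH₄: 0.036 × (√2174 − √688) = 0.036 × (46.6262 − 26.2298) = 0.036 × 20.3964 = 0.7343 W/m².
CFC-11: Δ = 210 − 1 = 209 ppt = 0.209 ppb; ΔF = 0.26 × 0.209 = 0.0543 W/m².
SF₆: ΔF = 0.00057 × (14 − 0) = 0.00057 × 14 = 0.0080 W/m².
Total ΔF = 4.1453 + 0.7343 + 0.0543 + 0.0080 = 4.9419 W/m².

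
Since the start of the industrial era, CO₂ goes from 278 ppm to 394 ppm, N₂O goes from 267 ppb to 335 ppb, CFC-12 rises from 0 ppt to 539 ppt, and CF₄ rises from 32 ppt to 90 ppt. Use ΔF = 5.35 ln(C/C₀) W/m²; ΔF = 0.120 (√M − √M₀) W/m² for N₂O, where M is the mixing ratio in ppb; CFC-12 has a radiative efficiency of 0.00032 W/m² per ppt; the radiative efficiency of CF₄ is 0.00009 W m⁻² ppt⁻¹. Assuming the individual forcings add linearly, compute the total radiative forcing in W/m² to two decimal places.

CO₂: 5.35 × ln(394/278) = 5.35 × ln(1.41727) = 5.35 × 0.34873 = 1.8657 W/m².
N₂O: 0.120 × (√335 − √267) = 0.120 × (18.3030 − 16.3401) = 0.120 × 1.9629 = 0.2355 W/m².
CFC-12: ΔF = 0.00032 × (539 − 0) = 0.00032 × 539 = 0.1725 W/m².
CF₄: ΔF = 0.00009 × (90 − 32) = 0.00009 × 58 = 0.0052 W/m².
Total ΔF = 1.8657 + 0.2355 + 0.1725 + 0.0052 = 2.2789 W/m².

ΔF = 2.28 W/m²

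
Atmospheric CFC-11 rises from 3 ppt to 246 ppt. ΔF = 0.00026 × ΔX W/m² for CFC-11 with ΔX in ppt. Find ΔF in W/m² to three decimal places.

CFC-11: ΔF = 0.00026 × (246 − 3) = 0.00026 × 243 = 0.0632 W/m².

ΔF = 0.063 W/m²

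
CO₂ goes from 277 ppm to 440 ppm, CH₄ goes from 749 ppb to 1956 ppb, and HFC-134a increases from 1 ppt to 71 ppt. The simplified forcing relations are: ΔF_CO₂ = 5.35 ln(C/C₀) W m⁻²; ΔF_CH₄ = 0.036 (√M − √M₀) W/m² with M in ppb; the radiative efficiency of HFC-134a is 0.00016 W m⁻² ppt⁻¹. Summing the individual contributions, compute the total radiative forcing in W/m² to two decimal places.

ΔF = 3.09 W/m²

CO₂: 5.35 × ln(440/277) = 5.35 × ln(1.58845) = 5.35 × 0.46276 = 2.4758 W/m².
CH₄: 0.036 × (√1956 − √749) = 0.036 × (44.2267 − 27.3679) = 0.036 × 16.8588 = 0.6069 W/m².
HFC-134a: ΔF = 0.00016 × (71 − 1) = 0.00016 × 70 = 0.0112 W/m².
Total ΔF = 2.4758 + 0.6069 + 0.0112 = 3.0939 W/m².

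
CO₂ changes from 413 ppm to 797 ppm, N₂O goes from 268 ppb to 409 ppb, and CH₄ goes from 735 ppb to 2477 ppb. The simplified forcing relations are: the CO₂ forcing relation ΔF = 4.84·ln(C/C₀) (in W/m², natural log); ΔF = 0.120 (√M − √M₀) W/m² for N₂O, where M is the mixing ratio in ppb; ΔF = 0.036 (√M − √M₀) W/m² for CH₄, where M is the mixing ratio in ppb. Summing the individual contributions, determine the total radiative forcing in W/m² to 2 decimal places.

ΔF = 4.46 W/m²

CO₂: 4.84 × ln(797/413) = 4.84 × ln(1.92978) = 4.84 × 0.65741 = 3.1819 W/m².
N₂O: 0.120 × (√409 − √268) = 0.120 × (20.2237 − 16.3707) = 0.120 × 3.8530 = 0.4624 W/m².
CH₄: 0.036 × (√2477 − √735) = 0.036 × (49.7695 − 27.1109) = 0.036 × 22.6586 = 0.8157 W/m².
Total ΔF = 3.1819 + 0.4624 + 0.8157 = 4.4600 W/m².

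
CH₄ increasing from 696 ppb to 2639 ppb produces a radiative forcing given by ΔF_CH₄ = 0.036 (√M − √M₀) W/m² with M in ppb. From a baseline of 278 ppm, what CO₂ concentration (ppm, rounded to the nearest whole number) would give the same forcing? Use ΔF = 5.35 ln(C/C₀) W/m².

C ≈ 329 ppm

CH₄ forcing: 0.036 × (√2639 − √696) = 0.036 × (51.3712 − 26.3818) = 0.036 × 24.9894 = 0.89962 W/m².
Set 5.35 ln(C/278) = 0.89962: ln(C/278) = 0.89962/5.35 = 0.16815, so C = 278 × e^0.16815 = 278 × 1.18311 = 328.90 ppm.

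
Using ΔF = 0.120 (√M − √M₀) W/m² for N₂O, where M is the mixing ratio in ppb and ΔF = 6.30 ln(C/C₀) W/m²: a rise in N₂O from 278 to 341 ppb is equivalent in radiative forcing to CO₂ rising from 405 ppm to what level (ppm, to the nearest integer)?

C ≈ 419 ppm

N₂O forcing: 0.120 × (√341 − √278) = 0.120 × (18.4662 − 16.6733) = 0.120 × 1.7929 = 0.21515 W/m².
Set 6.30 ln(C/405) = 0.21515: ln(C/405) = 0.21515/6.30 = 0.03415, so C = 405 × e^0.03415 = 405 × 1.03474 = 419.07 ppm.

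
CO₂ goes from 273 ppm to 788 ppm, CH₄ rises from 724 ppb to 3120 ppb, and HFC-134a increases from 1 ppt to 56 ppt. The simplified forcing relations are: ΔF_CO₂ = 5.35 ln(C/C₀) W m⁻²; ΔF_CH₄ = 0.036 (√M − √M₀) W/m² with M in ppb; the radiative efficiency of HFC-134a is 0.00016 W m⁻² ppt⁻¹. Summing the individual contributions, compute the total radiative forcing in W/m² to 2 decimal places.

ΔF = 6.72 W/m²

CO₂: 5.35 × ln(788/273) = 5.35 × ln(2.88645) = 5.35 × 1.06003 = 5.6712 W/m².
CH₄: 0.036 × (√3120 − √724) = 0.036 × (55.8570 − 26.9072) = 0.036 × 28.9498 = 1.0422 W/m².
HFC-134a: ΔF = 0.00016 × (56 − 1) = 0.00016 × 55 = 0.0088 W/m².
Total ΔF = 5.6712 + 1.0422 + 0.0088 = 6.7222 W/m².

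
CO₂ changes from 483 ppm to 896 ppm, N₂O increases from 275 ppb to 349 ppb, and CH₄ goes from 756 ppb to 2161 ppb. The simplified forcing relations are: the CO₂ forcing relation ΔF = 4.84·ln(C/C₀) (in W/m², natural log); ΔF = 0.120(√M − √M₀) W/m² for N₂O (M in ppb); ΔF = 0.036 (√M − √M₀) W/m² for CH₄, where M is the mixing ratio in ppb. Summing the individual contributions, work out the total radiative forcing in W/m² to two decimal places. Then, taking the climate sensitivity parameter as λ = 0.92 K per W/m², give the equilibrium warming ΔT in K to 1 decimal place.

CO₂: 4.84 × ln(896/483) = 4.84 × ln(1.85507) = 4.84 × 0.61792 = 2.9907 W/m².
N₂O: 0.120 × (√349 − √275) = 0.120 × (18.6815 − 16.5831) = 0.120 × 2.0984 = 0.2518 W/m².
CH₄: 0.036 × (√2161 − √756) = 0.036 × (46.4866 − 27.4955) = 0.036 × 18.9911 = 0.6837 W/m².
Total ΔF = 2.9907 + 0.2518 + 0.6837 = 3.9262 W/m².
ΔT = λ ΔF = 0.92 × 3.93 = 3.6156 K.

ΔF = 3.93 W/m²; ΔT = 3.6 K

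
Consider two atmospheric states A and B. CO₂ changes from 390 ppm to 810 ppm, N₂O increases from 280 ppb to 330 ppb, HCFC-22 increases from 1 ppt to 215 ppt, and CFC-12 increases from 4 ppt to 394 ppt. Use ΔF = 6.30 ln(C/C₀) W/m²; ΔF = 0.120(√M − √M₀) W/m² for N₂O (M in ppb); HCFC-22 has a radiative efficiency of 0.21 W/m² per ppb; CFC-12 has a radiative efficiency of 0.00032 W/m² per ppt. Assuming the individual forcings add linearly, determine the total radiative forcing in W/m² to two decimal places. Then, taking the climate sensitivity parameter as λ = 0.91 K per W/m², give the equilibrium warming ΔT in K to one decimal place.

ΔF = 4.95 W/m²; ΔT = 4.5 K

CO₂: 6.30 × ln(810/390) = 6.30 × ln(2.07692) = 6.30 × 0.73089 = 4.6046 W/m².
N₂O: 0.120 × (√330 − √280) = 0.120 × (18.1659 − 16.7332) = 0.120 × 1.4327 = 0.1719 W/m².
HCFC-22: Δ = 215 − 1 = 214 ppt = 0.214 ppb; ΔF = 0.21 × 0.214 = 0.0449 W/m².
CFC-12: ΔF = 0.00032 × (394 − 4) = 0.00032 × 390 = 0.1248 W/m².
Total ΔF = 4.6046 + 0.1719 + 0.0449 + 0.1248 = 4.9462 W/m².
ΔT = λ ΔF = 0.91 × 4.95 = 4.5045 K.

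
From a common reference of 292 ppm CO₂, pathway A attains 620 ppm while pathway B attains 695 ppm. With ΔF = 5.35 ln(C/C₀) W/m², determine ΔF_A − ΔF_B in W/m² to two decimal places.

ΔF_A − ΔF_B = -0.61 W/m²

ΔF_A = 5.35 ln(620/292) = 5.35 × 0.75297 = 4.0284 W/m².
ΔF_B = 5.35 ln(695/292) = 5.35 × 0.86716 = 4.6393 W/m².
Difference: 4.0284 − 4.6393 = -0.6109 W/m².
(Equivalently, ΔF_A − ΔF_B = 5.35 ln(620/695) = 5.35 × -0.11419 = -0.6109 W/m².)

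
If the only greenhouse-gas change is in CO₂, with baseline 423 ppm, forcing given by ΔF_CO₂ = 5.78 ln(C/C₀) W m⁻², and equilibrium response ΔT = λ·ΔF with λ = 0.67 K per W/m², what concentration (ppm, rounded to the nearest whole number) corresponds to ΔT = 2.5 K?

Required forcing: ΔF = ΔT/λ = 2.5/0.67 = 3.7313 W/m².
Then ln(C/423) = ΔF/5.78 = 3.7313/5.78 = 0.64555.
So C = 423 × e^0.64555 = 423 × 1.90704 = 806.68 ppm.

C ≈ 807 ppm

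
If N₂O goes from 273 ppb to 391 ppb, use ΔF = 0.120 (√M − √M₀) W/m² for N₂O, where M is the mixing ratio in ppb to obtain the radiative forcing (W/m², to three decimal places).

N₂O: 0.120 × (√391 − √273) = 0.120 × (19.7737 − 16.5227) = 0.120 × 3.2510 = 0.3901 W/m².

ΔF = 0.390 W/m²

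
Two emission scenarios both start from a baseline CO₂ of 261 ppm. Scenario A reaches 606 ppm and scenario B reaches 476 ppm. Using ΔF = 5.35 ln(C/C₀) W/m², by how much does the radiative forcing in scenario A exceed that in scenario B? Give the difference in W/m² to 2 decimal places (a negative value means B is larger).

ΔF_A = 5.35 ln(606/261) = 5.35 × 0.84236 = 4.5066 W/m².
ΔF_B = 5.35 ln(476/261) = 5.35 × 0.60090 = 3.2148 W/m².
Difference: 4.5066 − 3.2148 = 1.2918 W/m².

ΔF_A − ΔF_B = 1.29 W/m²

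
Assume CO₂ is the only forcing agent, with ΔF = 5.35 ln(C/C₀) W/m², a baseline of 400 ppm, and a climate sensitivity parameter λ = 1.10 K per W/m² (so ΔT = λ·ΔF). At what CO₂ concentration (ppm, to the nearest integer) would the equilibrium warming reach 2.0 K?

C ≈ 562 ppm

Required forcing: ΔF = ΔT/λ = 2.0/1.10 = 1.8182 W/m².
Then ln(C/400) = ΔF/5.35 = 1.8182/5.35 = 0.33985.
So C = 400 × e^0.33985 = 400 × 1.40474 = 561.90 ppm.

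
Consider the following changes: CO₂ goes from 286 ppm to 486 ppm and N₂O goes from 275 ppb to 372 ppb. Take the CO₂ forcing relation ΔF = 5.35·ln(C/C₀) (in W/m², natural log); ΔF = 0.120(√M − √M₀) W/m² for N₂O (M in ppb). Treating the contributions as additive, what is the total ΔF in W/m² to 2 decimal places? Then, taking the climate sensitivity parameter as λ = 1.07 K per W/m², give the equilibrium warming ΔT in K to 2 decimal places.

CO₂: 5.35 × ln(486/286) = 5.35 × ln(1.69930) = 5.35 × 0.53022 = 2.8367 W/m².
N₂O: 0.120 × (√372 − √275) = 0.120 × (19.2873 − 16.5831) = 0.120 × 2.7042 = 0.3245 W/m².
Total ΔF = 2.8367 + 0.3245 = 3.1612 W/m².
ΔT = λ ΔF = 1.07 × 3.16 = 3.3812 K.

ΔF = 3.16 W/m²; ΔT = 3.38 K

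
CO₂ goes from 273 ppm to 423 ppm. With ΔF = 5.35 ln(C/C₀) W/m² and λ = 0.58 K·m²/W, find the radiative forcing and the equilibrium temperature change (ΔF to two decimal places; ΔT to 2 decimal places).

ΔF = 2.34 W/m²; ΔT = 1.36 K

CO₂: 5.35 × ln(423/273) = 5.35 × ln(1.54945) = 5.35 × 0.43790 = 2.3428 W/m².
ΔT = λ ΔF = 0.58 × 2.34 = 1.3572 K.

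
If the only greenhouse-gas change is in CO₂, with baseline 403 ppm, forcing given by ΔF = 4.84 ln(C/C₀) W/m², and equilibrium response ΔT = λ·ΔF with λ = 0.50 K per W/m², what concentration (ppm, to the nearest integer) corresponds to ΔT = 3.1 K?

C ≈ 1451 ppm

Required forcing: ΔF = ΔT/λ = 3.1/0.50 = 6.2000 W/m².
Then ln(C/403) = ΔF/4.84 = 6.2000/4.84 = 1.28099.
So C = 403 × e^1.28099 = 403 × 3.60020 = 1450.88 ppm.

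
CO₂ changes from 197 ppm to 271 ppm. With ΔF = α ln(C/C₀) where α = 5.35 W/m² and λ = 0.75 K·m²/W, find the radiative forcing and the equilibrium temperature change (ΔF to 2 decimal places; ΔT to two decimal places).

CO₂: 5.35 × ln(271/197) = 5.35 × ln(1.37563) = 5.35 × 0.31891 = 1.7062 W/m².
ΔT = λ ΔF = 0.75 × 1.71 = 1.2825 K.

ΔF = 1.71 W/m²; ΔT = 1.28 K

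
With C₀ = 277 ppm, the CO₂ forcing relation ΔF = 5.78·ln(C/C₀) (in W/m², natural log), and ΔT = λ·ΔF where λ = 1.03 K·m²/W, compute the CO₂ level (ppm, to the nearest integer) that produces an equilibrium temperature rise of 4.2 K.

C ≈ 561 ppm

Required forcing: ΔF = ΔT/λ = 4.2/1.03 = 4.0777 W/m².
Then ln(C/277) = ΔF/5.78 = 4.0777/5.78 = 0.70548.
So C = 277 × e^0.70548 = 277 × 2.02482 = 560.88 ppm.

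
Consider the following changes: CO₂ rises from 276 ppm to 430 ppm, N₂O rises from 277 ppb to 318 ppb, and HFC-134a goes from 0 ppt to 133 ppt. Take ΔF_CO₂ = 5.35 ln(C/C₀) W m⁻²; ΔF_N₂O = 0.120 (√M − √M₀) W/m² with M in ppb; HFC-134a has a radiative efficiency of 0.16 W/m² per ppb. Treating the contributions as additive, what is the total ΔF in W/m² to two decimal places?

ΔF = 2.54 W/m²

CO₂: 5.35 × ln(430/276) = 5.35 × ln(1.55797) = 5.35 × 0.44338 = 2.3721 W/m².
N₂O: 0.120 × (√318 − √277) = 0.120 × (17.8326 − 16.6433) = 0.120 × 1.1893 = 0.1427 W/m².
HFC-134a: Δ = 133 − 0 = 133 ppt = 0.133 ppb; ΔF = 0.16 × 0.133 = 0.0213 W/m².
Total ΔF = 2.3721 + 0.1427 + 0.0213 = 2.5361 W/m².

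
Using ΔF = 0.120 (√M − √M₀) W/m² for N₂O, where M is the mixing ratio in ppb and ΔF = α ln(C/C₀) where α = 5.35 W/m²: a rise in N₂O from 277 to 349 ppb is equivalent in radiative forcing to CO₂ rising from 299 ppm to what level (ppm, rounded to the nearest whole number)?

N₂O forcing: 0.120 × (√349 − √277) = 0.120 × (18.6815 − 16.6433) = 0.120 × 2.0382 = 0.24458 W/m².
Set 5.35 ln(C/299) = 0.24458: ln(C/299) = 0.24458/5.35 = 0.04572, so C = 299 × e^0.04572 = 299 × 1.04678 = 312.99 ppm.

C ≈ 313 ppm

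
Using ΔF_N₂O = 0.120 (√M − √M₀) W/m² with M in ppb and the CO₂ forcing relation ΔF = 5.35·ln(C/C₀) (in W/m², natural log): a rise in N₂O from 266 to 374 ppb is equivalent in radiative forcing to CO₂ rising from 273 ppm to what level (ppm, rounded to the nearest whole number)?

C ≈ 292 ppm

N₂O forcing: 0.120 × (√374 − √266) = 0.120 × (19.3391 − 16.3095) = 0.120 × 3.0296 = 0.36355 W/m².
Set 5.35 ln(C/273) = 0.36355: ln(C/273) = 0.36355/5.35 = 0.06795, so C = 273 × e^0.06795 = 273 × 1.07031 = 292.19 ppm.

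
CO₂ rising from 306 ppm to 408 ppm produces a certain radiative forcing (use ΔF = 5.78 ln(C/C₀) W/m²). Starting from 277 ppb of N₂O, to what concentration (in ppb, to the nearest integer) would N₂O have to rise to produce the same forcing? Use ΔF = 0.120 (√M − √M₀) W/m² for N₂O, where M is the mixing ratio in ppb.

CO₂ forcing: 5.78 × ln(408/306) = 5.78 × 0.287682 = 1.66280 W/m².
Set 0.120(√M − √277) = 1.66280: √M = 1.66280/0.120 + √277 = 13.8567 + 16.6433 = 30.5000.
M = (30.5000)² = 930.25 ppb.

M ≈ 930 ppb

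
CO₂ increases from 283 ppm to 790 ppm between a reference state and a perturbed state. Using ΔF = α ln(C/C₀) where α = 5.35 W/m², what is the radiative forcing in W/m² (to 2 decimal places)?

CO₂: 5.35 × ln(790/283) = 5.35 × ln(2.79152) = 5.35 × 1.02659 = 5.4923 W/m².

ΔF = 5.49 W/m²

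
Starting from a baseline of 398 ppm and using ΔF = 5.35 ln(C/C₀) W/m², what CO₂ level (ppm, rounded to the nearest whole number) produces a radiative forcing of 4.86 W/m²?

Set 5.35 ln(C/398) = 4.86, so ln(C/398) = 4.86/5.35 = 0.90841.
Then C/398 = e^0.90841 = 2.48038, giving C = 398 × 2.48038 = 987.19 ppm.

C ≈ 987 ppm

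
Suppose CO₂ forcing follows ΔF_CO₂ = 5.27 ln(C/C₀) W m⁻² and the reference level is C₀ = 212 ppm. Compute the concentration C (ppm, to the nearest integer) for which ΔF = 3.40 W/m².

C ≈ 404 ppm

Set 5.27 ln(C/212) = 3.40, so ln(C/212) = 3.40/5.27 = 0.64516.
Then C/212 = e^0.64516 = 1.90629, giving C = 212 × 1.90629 = 404.13 ppm.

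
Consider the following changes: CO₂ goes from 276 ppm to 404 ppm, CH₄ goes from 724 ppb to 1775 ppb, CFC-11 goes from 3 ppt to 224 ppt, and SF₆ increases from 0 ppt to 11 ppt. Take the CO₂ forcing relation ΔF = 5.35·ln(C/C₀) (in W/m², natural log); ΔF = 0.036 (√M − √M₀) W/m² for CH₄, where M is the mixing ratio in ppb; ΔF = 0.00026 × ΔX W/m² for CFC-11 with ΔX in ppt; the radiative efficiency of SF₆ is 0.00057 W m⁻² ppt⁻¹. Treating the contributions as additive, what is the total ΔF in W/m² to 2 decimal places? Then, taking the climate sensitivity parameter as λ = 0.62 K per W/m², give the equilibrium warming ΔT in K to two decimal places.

CO₂: 5.35 × ln(404/276) = 5.35 × ln(1.46377) = 5.35 × 0.38102 = 2.0385 W/m².
CH₄: 0.036 × (√1775 − √724) = 0.036 × (42.1307 − 26.9072) = 0.036 × 15.2235 = 0.5480 W/m².
CFC-11: ΔF = 0.00026 × (224 − 3) = 0.00026 × 221 = 0.0575 W/m².
SF₆: ΔF = 0.00057 × (11 − 0) = 0.00057 × 11 = 0.0063 W/m².
Total ΔF = 2.0385 + 0.5480 + 0.0575 + 0.0063 = 2.6503 W/m².
ΔT = λ ΔF = 0.62 × 2.65 = 1.6430 K.

ΔF = 2.65 W/m²; ΔT = 1.64 K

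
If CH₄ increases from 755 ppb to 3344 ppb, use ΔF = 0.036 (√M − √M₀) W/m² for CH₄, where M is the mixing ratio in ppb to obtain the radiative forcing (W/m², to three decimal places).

ΔF = 1.093 W/m²

CH₄: 0.036 × (√3344 − √755) = 0.036 × (57.8273 − 27.4773) = 0.036 × 30.3500 = 1.0926 W/m².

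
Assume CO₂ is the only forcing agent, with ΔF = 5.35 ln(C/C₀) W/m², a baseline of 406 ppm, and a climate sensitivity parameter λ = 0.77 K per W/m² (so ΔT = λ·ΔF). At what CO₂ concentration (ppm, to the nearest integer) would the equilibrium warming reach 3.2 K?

Required forcing: ΔF = ΔT/λ = 3.2/0.77 = 4.1558 W/m².
Then ln(C/406) = ΔF/5.35 = 4.1558/5.35 = 0.77679.
So C = 406 × e^0.77679 = 406 × 2.17448 = 882.84 ppm.

C ≈ 883 ppm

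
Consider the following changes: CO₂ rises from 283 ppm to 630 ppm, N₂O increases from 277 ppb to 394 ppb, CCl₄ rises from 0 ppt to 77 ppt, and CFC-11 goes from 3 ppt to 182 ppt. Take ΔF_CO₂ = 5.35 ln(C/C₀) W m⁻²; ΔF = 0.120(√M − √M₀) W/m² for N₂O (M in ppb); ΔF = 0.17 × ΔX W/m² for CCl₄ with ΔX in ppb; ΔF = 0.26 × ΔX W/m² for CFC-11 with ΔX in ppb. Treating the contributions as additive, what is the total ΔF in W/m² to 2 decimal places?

ΔF = 4.73 W/m²

CO₂: 5.35 × ln(630/283) = 5.35 × ln(2.22615) = 5.35 × 0.80027 = 4.2814 W/m².
N₂O: 0.120 × (√394 − √277) = 0.120 × (19.8494 − 16.6433) = 0.120 × 3.2061 = 0.3847 W/m².
CCl₄: Δ = 77 − 0 = 77 ppt = 0.077 ppb; ΔF = 0.17 × 0.077 = 0.0131 W/m².
CFC-11: Δ = 182 − 3 = 179 ppt = 0.179 ppb; ΔF = 0.26 × 0.179 = 0.0465 W/m².
Total ΔF = 4.2814 + 0.3847 + 0.0131 + 0.0465 = 4.7257 W/m².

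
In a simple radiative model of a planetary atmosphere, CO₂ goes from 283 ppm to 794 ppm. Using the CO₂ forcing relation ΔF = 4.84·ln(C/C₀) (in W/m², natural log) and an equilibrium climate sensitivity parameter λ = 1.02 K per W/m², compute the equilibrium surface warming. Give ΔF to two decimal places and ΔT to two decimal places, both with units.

CO₂: 4.84 × ln(794/283) = 4.84 × ln(2.80565) = 4.84 × 1.03164 = 4.9931 W/m².
ΔT = λ ΔF = 1.02 × 4.99 = 5.0898 K.

ΔF = 4.99 W/m²; ΔT = 5.09 K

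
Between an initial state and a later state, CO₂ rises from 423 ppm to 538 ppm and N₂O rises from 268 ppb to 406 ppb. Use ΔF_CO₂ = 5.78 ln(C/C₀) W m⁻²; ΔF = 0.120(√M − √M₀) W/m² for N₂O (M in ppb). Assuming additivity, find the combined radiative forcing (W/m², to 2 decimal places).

CO₂: 5.78 × ln(538/423) = 5.78 × ln(1.27187) = 5.78 × 0.24049 = 1.3900 W/m².
N₂O: 0.120 × (√406 − √268) = 0.120 × (20.1494 − 16.3707) = 0.120 × 3.7787 = 0.4534 W/m².
Total ΔF = 1.3900 + 0.4534 = 1.8434 W/m².

ΔF = 1.84 W/m²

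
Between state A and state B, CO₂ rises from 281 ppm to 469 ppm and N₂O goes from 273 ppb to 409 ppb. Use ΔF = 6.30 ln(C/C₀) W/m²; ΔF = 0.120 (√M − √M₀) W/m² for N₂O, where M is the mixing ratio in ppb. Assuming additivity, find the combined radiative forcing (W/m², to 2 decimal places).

ΔF = 3.67 W/m²

CO₂: 6.30 × ln(469/281) = 6.30 × ln(1.66904) = 6.30 × 0.51225 = 3.2272 W/m².
N₂O: 0.120 × (√409 − √273) = 0.120 × (20.2237 − 16.5227) = 0.120 × 3.7010 = 0.4441 W/m².
Total ΔF = 3.2272 + 0.4441 = 3.6713 W/m².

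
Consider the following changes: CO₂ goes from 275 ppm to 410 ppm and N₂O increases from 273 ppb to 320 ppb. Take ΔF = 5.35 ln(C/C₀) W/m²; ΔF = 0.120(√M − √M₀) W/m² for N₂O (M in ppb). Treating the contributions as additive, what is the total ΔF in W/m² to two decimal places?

ΔF = 2.30 W/m²

CO₂: 5.35 × ln(410/275) = 5.35 × ln(1.49091) = 5.35 × 0.39939 = 2.1367 W/m².
N₂O: 0.120 × (√320 − √273) = 0.120 × (17.8885 − 16.5227) = 0.120 × 1.3658 = 0.1639 W/m².
Total ΔF = 2.1367 + 0.1639 = 2.3006 W/m².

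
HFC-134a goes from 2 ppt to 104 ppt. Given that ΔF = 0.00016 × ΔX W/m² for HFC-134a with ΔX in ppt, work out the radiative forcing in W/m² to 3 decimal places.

HFC-134a: ΔF = 0.00016 × (104 − 2) = 0.00016 × 102 = 0.0163 W/m².

ΔF = 0.016 W/m²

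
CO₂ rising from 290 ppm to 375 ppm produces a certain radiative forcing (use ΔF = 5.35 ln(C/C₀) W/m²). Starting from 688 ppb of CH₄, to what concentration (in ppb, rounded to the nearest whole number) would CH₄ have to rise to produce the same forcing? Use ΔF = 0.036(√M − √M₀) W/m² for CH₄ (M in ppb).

CO₂ forcing: 5.35 × ln(375/290) = 5.35 × 0.257045 = 1.37519 W/m².
Set 0.036(√M − √688) = 1.37519: √M = 1.37519/0.036 + √688 = 38.1997 + 26.2298 = 64.4295.
M = (64.4295)² = 4151.16 ppb.

M ≈ 4151 ppb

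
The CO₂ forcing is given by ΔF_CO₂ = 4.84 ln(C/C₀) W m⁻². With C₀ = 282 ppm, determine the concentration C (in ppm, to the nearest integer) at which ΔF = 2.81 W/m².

Set 4.84 ln(C/282) = 2.81, so ln(C/282) = 2.81/4.84 = 0.58058.
Then C/282 = e^0.58058 = 1.78707, giving C = 282 × 1.78707 = 503.95 ppm.

C ≈ 504 ppm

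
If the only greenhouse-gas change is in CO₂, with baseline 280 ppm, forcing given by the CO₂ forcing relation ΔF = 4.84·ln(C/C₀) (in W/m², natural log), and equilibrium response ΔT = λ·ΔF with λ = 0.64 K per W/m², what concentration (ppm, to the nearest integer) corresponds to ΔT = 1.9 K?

Required forcing: ΔF = ΔT/λ = 1.9/0.64 = 2.9688 W/m².
Then ln(C/280) = ΔF/4.84 = 2.9688/4.84 = 0.61339.
So C = 280 × e^0.61339 = 280 × 1.84668 = 517.07 ppm.

C ≈ 517 ppm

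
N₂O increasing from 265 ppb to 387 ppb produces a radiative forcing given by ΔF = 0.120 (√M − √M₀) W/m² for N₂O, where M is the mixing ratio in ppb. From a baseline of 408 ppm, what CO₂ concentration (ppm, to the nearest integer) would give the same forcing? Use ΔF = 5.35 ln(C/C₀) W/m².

C ≈ 440 ppm

N₂O forcing: 0.120 × (√387 − √265) = 0.120 × (19.6723 − 16.2788) = 0.120 × 3.3935 = 0.40722 W/m².
Set 5.35 ln(C/408) = 0.40722: ln(C/408) = 0.40722/5.35 = 0.07612, so C = 408 × e^0.07612 = 408 × 1.07909 = 440.27 ppm.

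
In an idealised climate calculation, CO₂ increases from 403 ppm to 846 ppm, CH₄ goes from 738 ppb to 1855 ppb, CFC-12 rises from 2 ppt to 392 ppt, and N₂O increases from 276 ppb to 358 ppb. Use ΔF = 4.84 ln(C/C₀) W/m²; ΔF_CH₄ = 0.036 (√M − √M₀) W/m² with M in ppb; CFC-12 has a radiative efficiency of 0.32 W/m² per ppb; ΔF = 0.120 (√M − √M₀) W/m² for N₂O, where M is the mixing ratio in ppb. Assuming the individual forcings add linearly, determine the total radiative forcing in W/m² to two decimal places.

CO₂: 4.84 × ln(846/403) = 4.84 × ln(2.09926) = 4.84 × 0.74158 = 3.5892 W/m².
CH₄: 0.036 × (√1855 − √738) = 0.036 × (43.0697 − 27.1662) = 0.036 × 15.9035 = 0.5725 W/m².
CFC-12: Δ = 392 − 2 = 390 ppt = 0.390 ppb; ΔF = 0.32 × 0.390 = 0.1248 W/m².
N₂O: 0.120 × (√358 − √276) = 0.120 × (18.9209 − 16.6132) = 0.120 × 2.3077 = 0.2769 W/m².
Total ΔF = 3.5892 + 0.5725 + 0.1248 + 0.2769 = 4.5634 W/m².

ΔF = 4.56 W/m²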